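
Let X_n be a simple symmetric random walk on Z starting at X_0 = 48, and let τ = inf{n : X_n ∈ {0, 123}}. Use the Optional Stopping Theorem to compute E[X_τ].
E[X_τ] = 48

X_n is a martingale and τ is a bounded-mean stopping time (indeed τ is finite a.s. with bounded expectation since the walk is in a bounded region). By the OST, E[X_τ] = E[X_0] = 48. Equivalently: E[X_τ] = 123 · P(hit 123 first) + 0 · P(hit 0 first) = 123 · (48/123) = 48.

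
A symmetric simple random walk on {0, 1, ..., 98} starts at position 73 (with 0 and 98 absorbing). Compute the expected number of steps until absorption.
E[τ | X_0 = 73] = 1825

Let v_k = E[τ | X_0 = k]. Boundary: v_0 = v_98 = 0. Recurrence: v_k = 1 + (v_{k-1} + v_{k+1})/2 for 1 ≤ k ≤ 97. The particular solution to v_k − (v_{k-1} + v_{k+1})/2 = 1 is v_k = −k^2. Adding homogeneous solution A + B k and matching boundaries gives v_k = k (98 − k). Substituting k = 73: v_73 = 73 · 25 = 1825.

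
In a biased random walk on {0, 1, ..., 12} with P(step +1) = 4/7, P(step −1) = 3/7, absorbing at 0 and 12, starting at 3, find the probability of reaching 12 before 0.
P(hit 12 before 0) = (1 − (3/4)^3) / (1 − (3/4)^12) = 262144/439075

Let u_k denote P(reach 12 before 0 | start at k). Boundary: u_0 = 0, u_12 = 1. Recurrence: u_k = 4/7·u_{k+1} + 3/7·u_{k-1} for 1 ≤ k ≤ 11. Try u_k = A + B·r^k with r = q/p = (3/7)/(4/7) = 3/4. Substitution satisfies the recurrence; boundary conditions give:
  u_k = (1 − r^k) / (1 − r^N) = (1 − (3/4)^3) / (1 − (3/4)^12) = 262144/439075.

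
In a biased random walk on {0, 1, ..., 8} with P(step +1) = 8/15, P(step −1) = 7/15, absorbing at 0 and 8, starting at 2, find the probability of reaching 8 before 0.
P(hit 8 before 0) = (1 − (7/8)^2) / (1 − (7/8)^8) = 262144/734161

Let u_k denote P(reach 8 before 0 | start at k). Boundary: u_0 = 0, u_8 = 1. Recurrence: u_k = 8/15·u_{k+1} + 7/15·u_{k-1} for 1 ≤ k ≤ 7. Try u_k = A + B·r^k with r = q/p = (7/15)/(8/15) = 7/8. Substitution satisfies the recurrence; boundary conditions give:
  u_k = (1 − r^k) / (1 − r^N) = (1 − (7/8)^2) / (1 − (7/8)^8) = 262144/734161.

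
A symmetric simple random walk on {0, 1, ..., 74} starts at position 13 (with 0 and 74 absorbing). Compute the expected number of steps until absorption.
E[τ | X_0 = 13] = 793

Let v_k = E[τ | X_0 = k]. Boundary: v_0 = v_74 = 0. Recurrence: v_k = 1 + (v_{k-1} + v_{k+1})/2 for 1 ≤ k ≤ 73. The particular solution to v_k − (v_{k-1} + v_{k+1})/2 = 1 is v_k = −k^2. Adding homogeneous solution A + B k and matching boundaries gives v_k = k (74 − k). Substituting k = 13: v_13 = 13 · 61 = 793.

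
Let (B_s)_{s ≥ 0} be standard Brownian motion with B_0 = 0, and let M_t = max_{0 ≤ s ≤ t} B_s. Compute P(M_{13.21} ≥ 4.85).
P(M_{13.21} ≥ 4.85) = 2·P(B_{13.21} ≥ 4.85) = 2(1 − Φ(4.85/√13.21)) ≈ 0.1821

By the reflection principle for Brownian motion, P(M_t ≥ a) = 2 · P(B_t ≥ a) for a ≥ 0. Since B_t ~ N(0, t), P(B_t ≥ 4.85) = 1 − Φ(4.85/√t) = 1 − Φ(4.85/√13.21) = 1 − Φ(1.3344). So
  P(M_{13.21} ≥ 4.85) = 2(1 − Φ(1.3344)) ≈ 0.1821.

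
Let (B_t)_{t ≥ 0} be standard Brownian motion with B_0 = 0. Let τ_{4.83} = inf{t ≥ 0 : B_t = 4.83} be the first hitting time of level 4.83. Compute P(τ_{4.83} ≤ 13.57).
P(τ_{4.83} ≤ 13.57) = 2(1 − Φ(4.83/√13.57)) = 2(1 − Φ(1.3112)) ≈ 0.1898

By the reflection principle for standard BM, P(τ_b ≤ t) = 2 · P(B_t ≥ b). Since B_t ~ N(0, t), P(B_t ≥ 4.83) = 1 − Φ(4.83/√t) = 1 − Φ(4.83/√13.57) = 1 − Φ(1.3112) ≈ 0.09490. Doubling: P(τ_{4.83} ≤ 13.57) ≈ 2 · 0.09490 = 0.18980 ≈ 0.1898.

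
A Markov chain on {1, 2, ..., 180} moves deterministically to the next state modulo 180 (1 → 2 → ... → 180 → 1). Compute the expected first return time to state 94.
E[T_94 | X_0 = 94] = 180

The chain cycles deterministically, so starting at state 94 it returns in exactly 180 steps. Equivalently, the stationary distribution is uniform π_j = 1/180 for every state j, so by Kac's formula E[T_94] = 1/π_94 = 180.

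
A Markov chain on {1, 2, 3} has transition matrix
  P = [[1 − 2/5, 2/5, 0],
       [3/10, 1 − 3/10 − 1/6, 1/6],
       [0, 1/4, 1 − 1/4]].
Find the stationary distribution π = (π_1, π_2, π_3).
π = (9/29, 12/29, 8/29)

This is a birth-death chain on three states, which satisfies detailed balance: π_1 · P_{12} = π_2 · P_{21} and π_2 · P_{23} = π_3 · P_{32}.
From π_1 · 2/5 = π_2 · 3/10: π_2/π_1 = (2/5)/(3/10) = 4/3.
From π_2 · 1/6 = π_3 · 1/4: π_3/π_2 = (1/6)/(1/4) = 2/3.
Take π_1 proportional to 1; then unnormalized π = (1, 4/3, 8/9). Normalize by dividing by the sum 29/9:
  π = (9/29, 12/29, 8/29).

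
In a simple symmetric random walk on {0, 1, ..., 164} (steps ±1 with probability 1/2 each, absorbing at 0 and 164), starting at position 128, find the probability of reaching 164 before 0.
P(hit 164 before 0) = 128/164 = 32/41

Let u_k = P(hit 164 before 0 | start at k). Then u_0 = 0, u_164 = 1, and u_k = u_{k-1}/2 + u_{k+1}/2 for 1 ≤ k ≤ 163. This harmonic recurrence is solved by u_k = k/164, giving u_128 = 128/164 = 32/41.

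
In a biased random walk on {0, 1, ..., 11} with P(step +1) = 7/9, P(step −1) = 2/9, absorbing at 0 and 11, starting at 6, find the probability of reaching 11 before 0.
P(hit 11 before 0) = (1 − (2/7)^6) / (1 − (2/7)^11) = 395250219/395464939

Let u_k denote P(reach 11 before 0 | start at k). Boundary: u_0 = 0, u_11 = 1. Recurrence: u_k = 7/9·u_{k+1} + 2/9·u_{k-1} for 1 ≤ k ≤ 10. Try u_k = A + B·r^k with r = q/p = (2/9)/(7/9) = 2/7. Substitution satisfies the recurrence; boundary conditions give:
  u_k = (1 − r^k) / (1 − r^N) = (1 − (2/7)^6) / (1 − (2/7)^11) = 395250219/395464939.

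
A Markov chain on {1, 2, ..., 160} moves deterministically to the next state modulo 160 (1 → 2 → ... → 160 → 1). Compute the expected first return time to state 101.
E[T_101 | X_0 = 101] = 160

The chain cycles deterministically, so starting at state 101 it returns in exactly 160 steps. Equivalently, the stationary distribution is uniform π_j = 1/160 for every state j, so by Kac's formula E[T_101] = 1/π_101 = 160.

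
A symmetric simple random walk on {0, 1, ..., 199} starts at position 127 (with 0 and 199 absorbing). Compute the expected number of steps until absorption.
E[τ | X_0 = 127] = 9144

Let v_k = E[τ | X_0 = k]. Boundary: v_0 = v_199 = 0. Recurrence: v_k = 1 + (v_{k-1} + v_{k+1})/2 for 1 ≤ k ≤ 198. The particular solution to v_k − (v_{k-1} + v_{k+1})/2 = 1 is v_k = −k^2. Adding homogeneous solution A + B k and matching boundaries gives v_k = k (199 − k). Substituting k = 127: v_127 = 127 · 72 = 9144.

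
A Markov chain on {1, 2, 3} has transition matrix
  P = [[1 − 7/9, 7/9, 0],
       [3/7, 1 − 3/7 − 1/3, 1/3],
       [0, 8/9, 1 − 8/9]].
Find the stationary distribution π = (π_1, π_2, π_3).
π = (216/755, 392/755, 147/755)

This is a birth-death chain on three states, which satisfies detailed balance: π_1 · P_{12} = π_2 · P_{21} and π_2 · P_{23} = π_3 · P_{32}.
From π_1 · 7/9 = π_2 · 3/7: π_2/π_1 = (7/9)/(3/7) = 49/27.
From π_2 · 1/3 = π_3 · 8/9: π_3/π_2 = (1/3)/(8/9) = 3/8.
Take π_1 proportional to 1; then unnormalized π = (1, 49/27, 49/72). Normalize by dividing by the sum 755/216:
  π = (216/755, 392/755, 147/755).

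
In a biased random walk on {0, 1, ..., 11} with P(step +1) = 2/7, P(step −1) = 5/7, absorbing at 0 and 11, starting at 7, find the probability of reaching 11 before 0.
P(hit 11 before 0) = (1 − (5/2)^7) / (1 − (5/2)^11) = 415984/16275359

Let u_k denote P(reach 11 before 0 | start at k). Boundary: u_0 = 0, u_11 = 1. Recurrence: u_k = 2/7·u_{k+1} + 5/7·u_{k-1} for 1 ≤ k ≤ 10. Try u_k = A + B·r^k with r = q/p = (5/7)/(2/7) = 5/2. Substitution satisfies the recurrence; boundary conditions give:
  u_k = (1 − r^k) / (1 − r^N) = (1 − (5/2)^7) / (1 − (5/2)^11) = 415984/16275359.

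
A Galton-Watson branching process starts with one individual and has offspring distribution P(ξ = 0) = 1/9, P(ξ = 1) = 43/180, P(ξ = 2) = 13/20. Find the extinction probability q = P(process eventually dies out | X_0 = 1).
q = 20/117

The pgf is f(s) = 1/9 + 43/180·s + 13/20·s². The extinction probability q is the smallest fixed point of f in [0, 1]. Setting s = f(s):
  13/20·s² + (43/180 − 1)·s + 1/9 = 0
  13/20·s² − (1/9 + 13/20)·s + 1/9 = 0
which factors as (s − 1)·(13/20·s − 1/9) = 0, giving roots s = 1 and s = (1/9)/(13/20) = 20/117.
Mean offspring μ = 43/180 + 2·13/20 = 277/180 > 1 (supercritical), so q < 1. The extinction probability is the smaller root: q = (1/9)/(13/20) = 20/117.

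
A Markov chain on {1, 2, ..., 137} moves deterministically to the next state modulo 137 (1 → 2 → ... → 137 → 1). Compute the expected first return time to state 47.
E[T_47 | X_0 = 47] = 137

The chain cycles deterministically, so starting at state 47 it returns in exactly 137 steps. Equivalently, the stationary distribution is uniform π_j = 1/137 for every state j, so by Kac's formula E[T_47] = 1/π_47 = 137.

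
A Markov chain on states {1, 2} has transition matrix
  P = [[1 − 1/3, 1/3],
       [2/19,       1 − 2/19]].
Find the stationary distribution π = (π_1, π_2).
π_1 = 6/25, π_2 = 19/25

Solve πP = π with π_1 + π_2 = 1. From πP = π: π_1 · (1 − 1/3) + π_2 · 2/19 = π_1 ⇒ π_2 · 2/19 = π_1 · 1/3 ⇒ π_2/π_1 = (1/3)/(2/19) = 19/6. Together with π_1 + π_2 = 1:
  π_1 = (2/19)/(1/3 + 2/19) = (2/19)/(25/57) = 6/25,
  π_2 = (1/3)/(1/3 + 2/19) = (1/3)/(25/57) = 19/25.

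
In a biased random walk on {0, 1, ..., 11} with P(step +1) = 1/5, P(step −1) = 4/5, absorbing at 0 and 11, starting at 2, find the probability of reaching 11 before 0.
P(hit 11 before 0) = (1 − (4)^2) / (1 − (4)^11) = 5/1398101

Let u_k denote P(reach 11 before 0 | start at k). Boundary: u_0 = 0, u_11 = 1. Recurrence: u_k = 1/5·u_{k+1} + 4/5·u_{k-1} for 1 ≤ k ≤ 10. Try u_k = A + B·r^k with r = q/p = (4/5)/(1/5) = 4. Substitution satisfies the recurrence; boundary conditions give:
  u_k = (1 − r^k) / (1 − r^N) = (1 − (4)^2) / (1 − (4)^11) = 5/1398101.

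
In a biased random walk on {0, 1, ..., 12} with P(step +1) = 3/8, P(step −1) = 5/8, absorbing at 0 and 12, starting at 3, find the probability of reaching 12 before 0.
P(hit 12 before 0) = (1 − (5/3)^3) / (1 − (5/3)^12) = 19683/2485808

Let u_k denote P(reach 12 before 0 | start at k). Boundary: u_0 = 0, u_12 = 1. Recurrence: u_k = 3/8·u_{k+1} + 5/8·u_{k-1} for 1 ≤ k ≤ 11. Try u_k = A + B·r^k with r = q/p = (5/8)/(3/8) = 5/3. Substitution satisfies the recurrence; boundary conditions give:
  u_k = (1 − r^k) / (1 − r^N) = (1 − (5/3)^3) / (1 − (5/3)^12) = 19683/2485808.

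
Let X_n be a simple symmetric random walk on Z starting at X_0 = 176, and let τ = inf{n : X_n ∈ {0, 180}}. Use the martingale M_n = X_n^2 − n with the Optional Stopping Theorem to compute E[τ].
E[τ] = 704

M_n = X_n^2 − n is a martingale (since E[X_{n+1}^2 | F_n] = X_n^2 + 1). By OST (τ has finite mean in a bounded region), E[M_τ] = E[M_0] = X_0^2 − 0 = 176^2 = 30976. Also E[M_τ] = E[X_τ^2] − E[τ]. The walk exits at 0 or 180, with P(hit 180 first) = 176/180, so E[X_τ^2] = 180^2 · 176/180 + 0 = 31680. Thus E[τ] = E[X_τ^2] − E[M_τ] = 31680 − 30976 = 704 = 176(180 − 176) = 704.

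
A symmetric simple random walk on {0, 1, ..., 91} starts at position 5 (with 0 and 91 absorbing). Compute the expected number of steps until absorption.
E[τ | X_0 = 5] = 430

Let v_k = E[τ | X_0 = k]. Boundary: v_0 = v_91 = 0. Recurrence: v_k = 1 + (v_{k-1} + v_{k+1})/2 for 1 ≤ k ≤ 90. The particular solution to v_k − (v_{k-1} + v_{k+1})/2 = 1 is v_k = −k^2. Adding homogeneous solution A + B k and matching boundaries gives v_k = k (91 − k). Substituting k = 5: v_5 = 5 · 86 = 430.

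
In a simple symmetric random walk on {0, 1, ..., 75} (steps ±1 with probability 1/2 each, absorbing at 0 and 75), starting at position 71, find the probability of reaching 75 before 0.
P(hit 75 before 0) = 71/75

Let u_k = P(hit 75 before 0 | start at k). Then u_0 = 0, u_75 = 1, and u_k = u_{k-1}/2 + u_{k+1}/2 for 1 ≤ k ≤ 74. This harmonic recurrence is solved by u_k = k/75, giving u_71 = 71/75.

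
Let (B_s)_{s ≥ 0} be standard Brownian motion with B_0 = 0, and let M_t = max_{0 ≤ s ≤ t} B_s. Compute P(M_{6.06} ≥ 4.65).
P(M_{6.06} ≥ 4.65) = 2·P(B_{6.06} ≥ 4.65) = 2(1 − Φ(4.65/√6.06)) ≈ 0.0589

By the reflection principle for Brownian motion, P(M_t ≥ a) = 2 · P(B_t ≥ a) for a ≥ 0. Since B_t ~ N(0, t), P(B_t ≥ 4.65) = 1 − Φ(4.65/√t) = 1 − Φ(4.65/√6.06) = 1 − Φ(1.8889). So
  P(M_{6.06} ≥ 4.65) = 2(1 − Φ(1.8889)) ≈ 0.0589.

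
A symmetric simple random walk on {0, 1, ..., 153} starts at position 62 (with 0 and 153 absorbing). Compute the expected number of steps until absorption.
E[τ | X_0 = 62] = 5642

Let v_k = E[τ | X_0 = k]. Boundary: v_0 = v_153 = 0. Recurrence: v_k = 1 + (v_{k-1} + v_{k+1})/2 for 1 ≤ k ≤ 152. The particular solution to v_k − (v_{k-1} + v_{k+1})/2 = 1 is v_k = −k^2. Adding homogeneous solution A + B k and matching boundaries gives v_k = k (153 − k). Substituting k = 62: v_62 = 62 · 91 = 5642.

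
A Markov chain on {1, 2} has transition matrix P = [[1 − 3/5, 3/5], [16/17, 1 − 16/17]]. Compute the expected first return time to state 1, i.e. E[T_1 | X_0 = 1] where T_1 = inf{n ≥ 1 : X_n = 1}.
E[T_1 | X_0 = 1] = 1/π_1 = 131/80

For an irreducible recurrent Markov chain with stationary distribution π, E[T_i | X_0 = i] = 1/π_i (Kac's formula). Here π_1 = (16/17)/(3/5 + 16/17) = (16/17)/(131/85) = 80/131, so E[T_1 | X_0 = 1] = 1/π_1 = (3/5 + 16/17)/(16/17) = (131/85)/(16/17) = 131/80.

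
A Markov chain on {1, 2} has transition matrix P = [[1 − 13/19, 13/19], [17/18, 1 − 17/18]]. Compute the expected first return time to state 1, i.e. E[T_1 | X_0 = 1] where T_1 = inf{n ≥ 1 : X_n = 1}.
E[T_1 | X_0 = 1] = 1/π_1 = 557/323

For an irreducible recurrent Markov chain with stationary distribution π, E[T_i | X_0 = i] = 1/π_i (Kac's formula). Here π_1 = (17/18)/(13/19 + 17/18) = (17/18)/(557/342) = 323/557, so E[T_1 | X_0 = 1] = 1/π_1 = (13/19 + 17/18)/(17/18) = (557/342)/(17/18) = 557/323.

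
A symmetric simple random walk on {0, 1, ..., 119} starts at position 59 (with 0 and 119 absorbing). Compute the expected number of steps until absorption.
E[τ | X_0 = 59] = 3540

Let v_k = E[τ | X_0 = k]. Boundary: v_0 = v_119 = 0. Recurrence: v_k = 1 + (v_{k-1} + v_{k+1})/2 for 1 ≤ k ≤ 118. The particular solution to v_k − (v_{k-1} + v_{k+1})/2 = 1 is v_k = −k^2. Adding homogeneous solution A + B k and matching boundaries gives v_k = k (119 − k). Substituting k = 59: v_59 = 59 · 60 = 3540.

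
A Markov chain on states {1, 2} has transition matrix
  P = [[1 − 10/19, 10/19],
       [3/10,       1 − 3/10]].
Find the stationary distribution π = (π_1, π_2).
π_1 = 57/157, π_2 = 100/157

Solve πP = π with π_1 + π_2 = 1. From πP = π: π_1 · (1 − 10/19) + π_2 · 3/10 = π_1 ⇒ π_2 · 3/10 = π_1 · 10/19 ⇒ π_2/π_1 = (10/19)/(3/10) = 100/57. Together with π_1 + π_2 = 1:
  π_1 = (3/10)/(10/19 + 3/10) = (3/10)/(157/190) = 57/157,
  π_2 = (10/19)/(10/19 + 3/10) = (10/19)/(157/190) = 100/157.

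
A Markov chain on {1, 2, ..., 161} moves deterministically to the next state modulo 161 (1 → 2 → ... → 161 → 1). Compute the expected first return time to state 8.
E[T_8 | X_0 = 8] = 161

The chain cycles deterministically, so starting at state 8 it returns in exactly 161 steps. Equivalently, the stationary distribution is uniform π_j = 1/161 for every state j, so by Kac's formula E[T_8] = 1/π_8 = 161.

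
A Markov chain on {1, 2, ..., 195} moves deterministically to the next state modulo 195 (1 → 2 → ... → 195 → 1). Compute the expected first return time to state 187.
E[T_187 | X_0 = 187] = 195

The chain cycles deterministically, so starting at state 187 it returns in exactly 195 steps. Equivalently, the stationary distribution is uniform π_j = 1/195 for every state j, so by Kac's formula E[T_187] = 1/π_187 = 195.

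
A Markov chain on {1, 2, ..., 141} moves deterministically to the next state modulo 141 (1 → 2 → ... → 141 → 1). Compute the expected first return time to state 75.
E[T_75 | X_0 = 75] = 141

The chain cycles deterministically, so starting at state 75 it returns in exactly 141 steps. Equivalently, the stationary distribution is uniform π_j = 1/141 for every state j, so by Kac's formula E[T_75] = 1/π_75 = 141.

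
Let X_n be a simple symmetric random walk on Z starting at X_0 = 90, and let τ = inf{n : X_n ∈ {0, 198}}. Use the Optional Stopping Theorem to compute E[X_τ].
E[X_τ] = 90

X_n is a martingale and τ is a bounded-mean stopping time (indeed τ is finite a.s. with bounded expectation since the walk is in a bounded region). By the OST, E[X_τ] = E[X_0] = 90. Equivalently: E[X_τ] = 198 · P(hit 198 first) + 0 · P(hit 0 first) = 198 · (90/198) = 90.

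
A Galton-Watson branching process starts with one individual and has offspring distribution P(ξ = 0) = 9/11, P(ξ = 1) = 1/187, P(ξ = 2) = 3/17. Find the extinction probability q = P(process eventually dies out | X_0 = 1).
q = 1

Mean offspring μ = 0·9/11 + 1·1/187 + 2·3/17 = 67/187 ≤ 1. For μ ≤ 1 with offspring not concentrated at 1, the Galton-Watson process goes extinct almost surely, so q = 1.
(Algebraic check: The pgf is f(s) = 9/11 + 1/187·s + 3/17·s². The extinction probability q is the smallest fixed point of f in [0, 1]. Setting s = f(s):
  3/17·s² + (1/187 − 1)·s + 9/11 = 0
  3/17·s² − (9/11 + 3/17)·s + 9/11 = 0
which factors as (s − 1)·(3/17·s − 9/11) = 0, giving roots s = 1 and s = (9/11)/(3/17) = 51/11. Since 51/11 ≥ 1, the smallest root in [0, 1] is s = 1.)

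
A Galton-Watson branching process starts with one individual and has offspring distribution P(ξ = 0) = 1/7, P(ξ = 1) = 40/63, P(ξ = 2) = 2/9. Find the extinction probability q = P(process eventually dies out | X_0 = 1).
q = 9/14

The pgf is f(s) = 1/7 + 40/63·s + 2/9·s². The extinction probability q is the smallest fixed point of f in [0, 1]. Setting s = f(s):
  2/9·s² + (40/63 − 1)·s + 1/7 = 0
  2/9·s² − (1/7 + 2/9)·s + 1/7 = 0
which factors as (s − 1)·(2/9·s − 1/7) = 0, giving roots s = 1 and s = (1/7)/(2/9) = 9/14.
Mean offspring μ = 40/63 + 2·2/9 = 68/63 > 1 (supercritical), so q < 1. The extinction probability is the smaller root: q = (1/7)/(2/9) = 9/14.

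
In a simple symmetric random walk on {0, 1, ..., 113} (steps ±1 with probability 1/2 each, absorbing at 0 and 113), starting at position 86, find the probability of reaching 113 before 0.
P(hit 113 before 0) = 86/113

Let u_k = P(hit 113 before 0 | start at k). Then u_0 = 0, u_113 = 1, and u_k = u_{k-1}/2 + u_{k+1}/2 for 1 ≤ k ≤ 112. This harmonic recurrence is solved by u_k = k/113, giving u_86 = 86/113.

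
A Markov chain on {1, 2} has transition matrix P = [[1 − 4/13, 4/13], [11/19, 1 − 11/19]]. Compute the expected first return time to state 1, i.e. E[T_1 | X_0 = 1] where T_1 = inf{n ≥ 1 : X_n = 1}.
E[T_1 | X_0 = 1] = 1/π_1 = 219/143

For an irreducible recurrent Markov chain with stationary distribution π, E[T_i | X_0 = i] = 1/π_i (Kac's formula). Here π_1 = (11/19)/(4/13 + 11/19) = (11/19)/(219/247) = 143/219, so E[T_1 | X_0 = 1] = 1/π_1 = (4/13 + 11/19)/(11/19) = (219/247)/(11/19) = 219/143.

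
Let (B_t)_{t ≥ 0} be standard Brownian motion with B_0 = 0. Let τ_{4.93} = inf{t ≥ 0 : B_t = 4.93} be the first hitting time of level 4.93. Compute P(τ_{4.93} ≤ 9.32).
P(τ_{4.93} ≤ 9.32) = 2(1 − Φ(4.93/√9.32)) = 2(1 − Φ(1.6149)) ≈ 0.1063

By the reflection principle for standard BM, P(τ_b ≤ t) = 2 · P(B_t ≥ b). Since B_t ~ N(0, t), P(B_t ≥ 4.93) = 1 − Φ(4.93/√t) = 1 − Φ(4.93/√9.32) = 1 − Φ(1.6149) ≈ 0.05317. Doubling: P(τ_{4.93} ≤ 9.32) ≈ 2 · 0.05317 = 0.10634 ≈ 0.1063.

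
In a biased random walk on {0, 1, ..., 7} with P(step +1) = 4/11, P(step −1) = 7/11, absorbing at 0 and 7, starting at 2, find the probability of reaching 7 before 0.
P(hit 7 before 0) = (1 − (7/4)^2) / (1 − (7/4)^7) = 11264/269053

Let u_k denote P(reach 7 before 0 | start at k). Boundary: u_0 = 0, u_7 = 1. Recurrence: u_k = 4/11·u_{k+1} + 7/11·u_{k-1} for 1 ≤ k ≤ 6. Try u_k = A + B·r^k with r = q/p = (7/11)/(4/11) = 7/4. Substitution satisfies the recurrence; boundary conditions give:
  u_k = (1 − r^k) / (1 − r^N) = (1 − (7/4)^2) / (1 − (7/4)^7) = 11264/269053.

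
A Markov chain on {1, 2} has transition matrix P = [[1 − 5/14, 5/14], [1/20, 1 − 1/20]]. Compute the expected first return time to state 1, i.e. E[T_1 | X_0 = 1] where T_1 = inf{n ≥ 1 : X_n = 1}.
E[T_1 | X_0 = 1] = 1/π_1 = 57/7

For an irreducible recurrent Markov chain with stationary distribution π, E[T_i | X_0 = i] = 1/π_i (Kac's formula). Here π_1 = (1/20)/(5/14 + 1/20) = (1/20)/(57/140) = 7/57, so E[T_1 | X_0 = 1] = 1/π_1 = (5/14 + 1/20)/(1/20) = (57/140)/(1/20) = 57/7.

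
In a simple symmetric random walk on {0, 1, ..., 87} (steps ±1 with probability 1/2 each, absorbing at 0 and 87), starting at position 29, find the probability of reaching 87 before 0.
P(hit 87 before 0) = 29/87 = 1/3

Let u_k = P(hit 87 before 0 | start at k). Then u_0 = 0, u_87 = 1, and u_k = u_{k-1}/2 + u_{k+1}/2 for 1 ≤ k ≤ 86. This harmonic recurrence is solved by u_k = k/87, giving u_29 = 29/87 = 1/3.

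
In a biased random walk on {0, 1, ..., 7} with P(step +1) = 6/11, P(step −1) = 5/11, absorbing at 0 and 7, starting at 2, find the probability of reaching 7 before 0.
P(hit 7 before 0) = (1 − (5/6)^2) / (1 − (5/6)^7) = 85536/201811

Let u_k denote P(reach 7 before 0 | start at k). Boundary: u_0 = 0, u_7 = 1. Recurrence: u_k = 6/11·u_{k+1} + 5/11·u_{k-1} for 1 ≤ k ≤ 6. Try u_k = A + B·r^k with r = q/p = (5/11)/(6/11) = 5/6. Substitution satisfies the recurrence; boundary conditions give:
  u_k = (1 − r^k) / (1 − r^N) = (1 − (5/6)^2) / (1 − (5/6)^7) = 85536/201811.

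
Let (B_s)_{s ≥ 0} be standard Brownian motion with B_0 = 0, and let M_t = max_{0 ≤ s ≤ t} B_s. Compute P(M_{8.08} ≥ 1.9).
P(M_{8.08} ≥ 1.9) = 2·P(B_{8.08} ≥ 1.9) = 2(1 − Φ(1.9/√8.08)) ≈ 0.5039

By the reflection principle for Brownian motion, P(M_t ≥ a) = 2 · P(B_t ≥ a) for a ≥ 0. Since B_t ~ N(0, t), P(B_t ≥ 1.9) = 1 − Φ(1.9/√t) = 1 − Φ(1.9/√8.08) = 1 − Φ(0.6684). So
  P(M_{8.08} ≥ 1.9) = 2(1 − Φ(0.6684)) ≈ 0.5039.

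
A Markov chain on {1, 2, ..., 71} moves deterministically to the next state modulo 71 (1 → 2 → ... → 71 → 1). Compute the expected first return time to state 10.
E[T_10 | X_0 = 10] = 71

The chain cycles deterministically, so starting at state 10 it returns in exactly 71 steps. Equivalently, the stationary distribution is uniform π_j = 1/71 for every state j, so by Kac's formula E[T_10] = 1/π_10 = 71.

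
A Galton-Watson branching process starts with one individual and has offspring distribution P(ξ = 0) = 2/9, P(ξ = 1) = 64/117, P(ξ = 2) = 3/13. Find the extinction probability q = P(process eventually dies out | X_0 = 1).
q = 26/27

The pgf is f(s) = 2/9 + 64/117·s + 3/13·s². The extinction probability q is the smallest fixed point of f in [0, 1]. Setting s = f(s):
  3/13·s² + (64/117 − 1)·s + 2/9 = 0
  3/13·s² − (2/9 + 3/13)·s + 2/9 = 0
which factors as (s − 1)·(3/13·s − 2/9) = 0, giving roots s = 1 and s = (2/9)/(3/13) = 26/27.
Mean offspring μ = 64/117 + 2·3/13 = 118/117 > 1 (supercritical), so q < 1. The extinction probability is the smaller root: q = (2/9)/(3/13) = 26/27.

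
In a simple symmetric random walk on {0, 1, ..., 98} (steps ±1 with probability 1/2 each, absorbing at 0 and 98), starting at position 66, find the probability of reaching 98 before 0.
P(hit 98 before 0) = 66/98 = 33/49

Let u_k = P(hit 98 before 0 | start at k). Then u_0 = 0, u_98 = 1, and u_k = u_{k-1}/2 + u_{k+1}/2 for 1 ≤ k ≤ 97. This harmonic recurrence is solved by u_k = k/98, giving u_66 = 66/98 = 33/49.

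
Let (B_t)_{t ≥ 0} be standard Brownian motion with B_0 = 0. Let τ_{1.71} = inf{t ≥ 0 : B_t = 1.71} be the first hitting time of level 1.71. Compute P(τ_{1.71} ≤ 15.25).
P(τ_{1.71} ≤ 15.25) = 2(1 − Φ(1.71/√15.25)) = 2(1 − Φ(0.4379)) ≈ 0.6615

By the reflection principle for standard BM, P(τ_b ≤ t) = 2 · P(B_t ≥ b). Since B_t ~ N(0, t), P(B_t ≥ 1.71) = 1 − Φ(1.71/√t) = 1 − Φ(1.71/√15.25) = 1 − Φ(0.4379) ≈ 0.33073. Doubling: P(τ_{1.71} ≤ 15.25) ≈ 2 · 0.33073 = 0.66146 ≈ 0.6615.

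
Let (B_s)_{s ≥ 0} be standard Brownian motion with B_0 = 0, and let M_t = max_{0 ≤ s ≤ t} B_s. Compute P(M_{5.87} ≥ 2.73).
P(M_{5.87} ≥ 2.73) = 2·P(B_{5.87} ≥ 2.73) = 2(1 − Φ(2.73/√5.87)) ≈ 0.2598

By the reflection principle for Brownian motion, P(M_t ≥ a) = 2 · P(B_t ≥ a) for a ≥ 0. Since B_t ~ N(0, t), P(B_t ≥ 2.73) = 1 − Φ(2.73/√t) = 1 − Φ(2.73/√5.87) = 1 − Φ(1.1268). So
  P(M_{5.87} ≥ 2.73) = 2(1 − Φ(1.1268)) ≈ 0.2598.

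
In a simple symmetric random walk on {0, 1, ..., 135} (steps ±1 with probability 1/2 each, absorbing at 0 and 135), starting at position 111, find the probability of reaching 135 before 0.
P(hit 135 before 0) = 111/135 = 37/45

Let u_k = P(hit 135 before 0 | start at k). Then u_0 = 0, u_135 = 1, and u_k = u_{k-1}/2 + u_{k+1}/2 for 1 ≤ k ≤ 134. This harmonic recurrence is solved by u_k = k/135, giving u_111 = 111/135 = 37/45.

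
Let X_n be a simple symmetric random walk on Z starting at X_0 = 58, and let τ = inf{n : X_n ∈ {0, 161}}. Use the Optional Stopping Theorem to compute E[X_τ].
E[X_τ] = 58

X_n is a martingale and τ is a bounded-mean stopping time (indeed τ is finite a.s. with bounded expectation since the walk is in a bounded region). By the OST, E[X_τ] = E[X_0] = 58. Equivalently: E[X_τ] = 161 · P(hit 161 first) + 0 · P(hit 0 first) = 161 · (58/161) = 58.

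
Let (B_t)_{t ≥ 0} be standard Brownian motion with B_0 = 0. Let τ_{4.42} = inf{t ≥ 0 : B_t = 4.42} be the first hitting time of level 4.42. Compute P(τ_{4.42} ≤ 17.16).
P(τ_{4.42} ≤ 17.16) = 2(1 − Φ(4.42/√17.16)) = 2(1 − Φ(1.0670)) ≈ 0.2860

By the reflection principle for standard BM, P(τ_b ≤ t) = 2 · P(B_t ≥ b). Since B_t ~ N(0, t), P(B_t ≥ 4.42) = 1 − Φ(4.42/√t) = 1 − Φ(4.42/√17.16) = 1 − Φ(1.0670) ≈ 0.14299. Doubling: P(τ_{4.42} ≤ 17.16) ≈ 2 · 0.14299 = 0.28598 ≈ 0.2860.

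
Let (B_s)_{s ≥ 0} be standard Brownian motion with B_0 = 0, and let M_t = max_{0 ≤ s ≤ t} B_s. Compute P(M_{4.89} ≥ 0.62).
P(M_{4.89} ≥ 0.62) = 2·P(B_{4.89} ≥ 0.62) = 2(1 − Φ(0.62/√4.89)) ≈ 0.7792

By the reflection principle for Brownian motion, P(M_t ≥ a) = 2 · P(B_t ≥ a) for a ≥ 0. Since B_t ~ N(0, t), P(B_t ≥ 0.62) = 1 − Φ(0.62/√t) = 1 − Φ(0.62/√4.89) = 1 − Φ(0.2804). So
  P(M_{4.89} ≥ 0.62) = 2(1 − Φ(0.2804)) ≈ 0.7792.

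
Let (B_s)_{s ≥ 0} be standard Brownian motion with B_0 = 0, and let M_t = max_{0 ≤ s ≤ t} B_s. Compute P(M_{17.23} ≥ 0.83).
P(M_{17.23} ≥ 0.83) = 2·P(B_{17.23} ≥ 0.83) = 2(1 − Φ(0.83/√17.23)) ≈ 0.8415

By the reflection principle for Brownian motion, P(M_t ≥ a) = 2 · P(B_t ≥ a) for a ≥ 0. Since B_t ~ N(0, t), P(B_t ≥ 0.83) = 1 − Φ(0.83/√t) = 1 − Φ(0.83/√17.23) = 1 − Φ(0.2000). So
  P(M_{17.23} ≥ 0.83) = 2(1 − Φ(0.2000)) ≈ 0.8415.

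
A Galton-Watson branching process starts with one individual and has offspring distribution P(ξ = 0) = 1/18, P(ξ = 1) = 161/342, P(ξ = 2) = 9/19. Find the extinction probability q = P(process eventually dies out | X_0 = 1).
q = 19/162

The pgf is f(s) = 1/18 + 161/342·s + 9/19·s². The extinction probability q is the smallest fixed point of f in [0, 1]. Setting s = f(s):
  9/19·s² + (161/342 − 1)·s + 1/18 = 0
  9/19·s² − (1/18 + 9/19)·s + 1/18 = 0
which factors as (s − 1)·(9/19·s − 1/18) = 0, giving roots s = 1 and s = (1/18)/(9/19) = 19/162.
Mean offspring μ = 161/342 + 2·9/19 = 485/342 > 1 (supercritical), so q < 1. The extinction probability is the smaller root: q = (1/18)/(9/19) = 19/162.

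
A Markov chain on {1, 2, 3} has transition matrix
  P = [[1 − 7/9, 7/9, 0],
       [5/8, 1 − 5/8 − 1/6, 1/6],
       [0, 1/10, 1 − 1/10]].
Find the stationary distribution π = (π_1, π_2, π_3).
π = (135/583, 168/583, 280/583)

This is a birth-death chain on three states, which satisfies detailed balance: π_1 · P_{12} = π_2 · P_{21} and π_2 · P_{23} = π_3 · P_{32}.
From π_1 · 7/9 = π_2 · 5/8: π_2/π_1 = (7/9)/(5/8) = 56/45.
From π_2 · 1/6 = π_3 · 1/10: π_3/π_2 = (1/6)/(1/10) = 5/3.
Take π_1 proportional to 1; then unnormalized π = (1, 56/45, 56/27). Normalize by dividing by the sum 583/135:
  π = (135/583, 168/583, 280/583).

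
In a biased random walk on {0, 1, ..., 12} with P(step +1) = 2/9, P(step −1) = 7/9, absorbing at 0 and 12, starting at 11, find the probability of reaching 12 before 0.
P(hit 12 before 0) = (1 − (7/2)^11) / (1 − (7/2)^12) = 790929878/2768256621

Let u_k denote P(reach 12 before 0 | start at k). Boundary: u_0 = 0, u_12 = 1. Recurrence: u_k = 2/9·u_{k+1} + 7/9·u_{k-1} for 1 ≤ k ≤ 11. Try u_k = A + B·r^k with r = q/p = (7/9)/(2/9) = 7/2. Substitution satisfies the recurrence; boundary conditions give:
  u_k = (1 − r^k) / (1 − r^N) = (1 − (7/2)^11) / (1 − (7/2)^12) = 790929878/2768256621.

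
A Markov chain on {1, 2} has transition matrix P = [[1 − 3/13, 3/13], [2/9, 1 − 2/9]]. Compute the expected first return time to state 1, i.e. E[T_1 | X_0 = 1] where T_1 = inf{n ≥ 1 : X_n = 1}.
E[T_1 | X_0 = 1] = 1/π_1 = 53/26

For an irreducible recurrent Markov chain with stationary distribution π, E[T_i | X_0 = i] = 1/π_i (Kac's formula). Here π_1 = (2/9)/(3/13 + 2/9) = (2/9)/(53/117) = 26/53, so E[T_1 | X_0 = 1] = 1/π_1 = (3/13 + 2/9)/(2/9) = (53/117)/(2/9) = 53/26.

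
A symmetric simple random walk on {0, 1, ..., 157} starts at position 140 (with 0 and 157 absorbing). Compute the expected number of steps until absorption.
E[τ | X_0 = 140] = 2380

Let v_k = E[τ | X_0 = k]. Boundary: v_0 = v_157 = 0. Recurrence: v_k = 1 + (v_{k-1} + v_{k+1})/2 for 1 ≤ k ≤ 156. The particular solution to v_k − (v_{k-1} + v_{k+1})/2 = 1 is v_k = −k^2. Adding homogeneous solution A + B k and matching boundaries gives v_k = k (157 − k). Substituting k = 140: v_140 = 140 · 17 = 2380.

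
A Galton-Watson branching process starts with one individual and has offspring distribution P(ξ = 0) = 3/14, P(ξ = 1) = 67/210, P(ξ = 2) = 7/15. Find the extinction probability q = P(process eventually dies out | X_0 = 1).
q = 45/98

The pgf is f(s) = 3/14 + 67/210·s + 7/15·s². The extinction probability q is the smallest fixed point of f in [0, 1]. Setting s = f(s):
  7/15·s² + (67/210 − 1)·s + 3/14 = 0
  7/15·s² − (3/14 + 7/15)·s + 3/14 = 0
which factors as (s − 1)·(7/15·s − 3/14) = 0, giving roots s = 1 and s = (3/14)/(7/15) = 45/98.
Mean offspring μ = 67/210 + 2·7/15 = 263/210 > 1 (supercritical), so q < 1. The extinction probability is the smaller root: q = (3/14)/(7/15) = 45/98.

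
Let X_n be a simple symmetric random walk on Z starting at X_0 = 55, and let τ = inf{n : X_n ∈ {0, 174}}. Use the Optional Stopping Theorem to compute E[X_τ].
E[X_τ] = 55

X_n is a martingale and τ is a bounded-mean stopping time (indeed τ is finite a.s. with bounded expectation since the walk is in a bounded region). By the OST, E[X_τ] = E[X_0] = 55. Equivalently: E[X_τ] = 174 · P(hit 174 first) + 0 · P(hit 0 first) = 174 · (55/174) = 55.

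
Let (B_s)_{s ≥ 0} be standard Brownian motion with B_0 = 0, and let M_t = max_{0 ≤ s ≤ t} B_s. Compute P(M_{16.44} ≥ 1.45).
P(M_{16.44} ≥ 1.45) = 2·P(B_{16.44} ≥ 1.45) = 2(1 − Φ(1.45/√16.44)) ≈ 0.7206

By the reflection principle for Brownian motion, P(M_t ≥ a) = 2 · P(B_t ≥ a) for a ≥ 0. Since B_t ~ N(0, t), P(B_t ≥ 1.45) = 1 − Φ(1.45/√t) = 1 − Φ(1.45/√16.44) = 1 − Φ(0.3576). So
  P(M_{16.44} ≥ 1.45) = 2(1 − Φ(0.3576)) ≈ 0.7206.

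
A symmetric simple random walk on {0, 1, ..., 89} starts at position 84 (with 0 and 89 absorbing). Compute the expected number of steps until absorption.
E[τ | X_0 = 84] = 420

Let v_k = E[τ | X_0 = k]. Boundary: v_0 = v_89 = 0. Recurrence: v_k = 1 + (v_{k-1} + v_{k+1})/2 for 1 ≤ k ≤ 88. The particular solution to v_k − (v_{k-1} + v_{k+1})/2 = 1 is v_k = −k^2. Adding homogeneous solution A + B k and matching boundaries gives v_k = k (89 − k). Substituting k = 84: v_84 = 84 · 5 = 420.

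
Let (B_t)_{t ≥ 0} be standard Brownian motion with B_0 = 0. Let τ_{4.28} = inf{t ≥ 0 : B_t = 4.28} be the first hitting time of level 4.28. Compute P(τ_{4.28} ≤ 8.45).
P(τ_{4.28} ≤ 8.45) = 2(1 − Φ(4.28/√8.45)) = 2(1 − Φ(1.4724)) ≈ 0.1409

By the reflection principle for standard BM, P(τ_b ≤ t) = 2 · P(B_t ≥ b). Since B_t ~ N(0, t), P(B_t ≥ 4.28) = 1 − Φ(4.28/√t) = 1 − Φ(4.28/√8.45) = 1 − Φ(1.4724) ≈ 0.07046. Doubling: P(τ_{4.28} ≤ 8.45) ≈ 2 · 0.07046 = 0.14092 ≈ 0.1409.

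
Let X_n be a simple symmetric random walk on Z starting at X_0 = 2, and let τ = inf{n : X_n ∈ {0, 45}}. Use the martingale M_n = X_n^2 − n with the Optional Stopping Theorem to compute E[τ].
E[τ] = 86

M_n = X_n^2 − n is a martingale (since E[X_{n+1}^2 | F_n] = X_n^2 + 1). By OST (τ has finite mean in a bounded region), E[M_τ] = E[M_0] = X_0^2 − 0 = 2^2 = 4. Also E[M_τ] = E[X_τ^2] − E[τ]. The walk exits at 0 or 45, with P(hit 45 first) = 2/45, so E[X_τ^2] = 45^2 · 2/45 + 0 = 90. Thus E[τ] = E[X_τ^2] − E[M_τ] = 90 − 4 = 86 = 2(45 − 2) = 86.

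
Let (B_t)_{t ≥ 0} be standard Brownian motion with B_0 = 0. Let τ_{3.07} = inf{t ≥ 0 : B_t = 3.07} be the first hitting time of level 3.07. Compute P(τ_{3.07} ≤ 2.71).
P(τ_{3.07} ≤ 2.71) = 2(1 − Φ(3.07/√2.71)) = 2(1 − Φ(1.8649)) ≈ 0.0622

By the reflection principle for standard BM, P(τ_b ≤ t) = 2 · P(B_t ≥ b). Since B_t ~ N(0, t), P(B_t ≥ 3.07) = 1 − Φ(3.07/√t) = 1 − Φ(3.07/√2.71) = 1 − Φ(1.8649) ≈ 0.03110. Doubling: P(τ_{3.07} ≤ 2.71) ≈ 2 · 0.03110 = 0.06220 ≈ 0.0622.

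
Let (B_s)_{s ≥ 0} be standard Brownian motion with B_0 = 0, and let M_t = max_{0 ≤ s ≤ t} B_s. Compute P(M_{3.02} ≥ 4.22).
P(M_{3.02} ≥ 4.22) = 2·P(B_{3.02} ≥ 4.22) = 2(1 − Φ(4.22/√3.02)) ≈ 0.0152

By the reflection principle for Brownian motion, P(M_t ≥ a) = 2 · P(B_t ≥ a) for a ≥ 0. Since B_t ~ N(0, t), P(B_t ≥ 4.22) = 1 − Φ(4.22/√t) = 1 − Φ(4.22/√3.02) = 1 − Φ(2.4283). So
  P(M_{3.02} ≥ 4.22) = 2(1 − Φ(2.4283)) ≈ 0.0152.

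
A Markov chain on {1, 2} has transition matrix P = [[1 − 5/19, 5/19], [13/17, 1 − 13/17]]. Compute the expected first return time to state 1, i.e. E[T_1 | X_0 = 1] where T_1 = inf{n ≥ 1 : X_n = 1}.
E[T_1 | X_0 = 1] = 1/π_1 = 332/247

For an irreducible recurrent Markov chain with stationary distribution π, E[T_i | X_0 = i] = 1/π_i (Kac's formula). Here π_1 = (13/17)/(5/19 + 13/17) = (13/17)/(332/323) = 247/332, so E[T_1 | X_0 = 1] = 1/π_1 = (5/19 + 13/17)/(13/17) = (332/323)/(13/17) = 332/247.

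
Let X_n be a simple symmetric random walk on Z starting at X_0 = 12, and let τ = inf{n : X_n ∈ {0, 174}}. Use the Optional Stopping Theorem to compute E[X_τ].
E[X_τ] = 12

X_n is a martingale and τ is a bounded-mean stopping time (indeed τ is finite a.s. with bounded expectation since the walk is in a bounded region). By the OST, E[X_τ] = E[X_0] = 12. Equivalently: E[X_τ] = 174 · P(hit 174 first) + 0 · P(hit 0 first) = 174 · (12/174) = 12.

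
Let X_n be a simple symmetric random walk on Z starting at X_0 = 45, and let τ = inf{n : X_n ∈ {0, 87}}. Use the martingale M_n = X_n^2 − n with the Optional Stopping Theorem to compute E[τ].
E[τ] = 1890

M_n = X_n^2 − n is a martingale (since E[X_{n+1}^2 | F_n] = X_n^2 + 1). By OST (τ has finite mean in a bounded region), E[M_τ] = E[M_0] = X_0^2 − 0 = 45^2 = 2025. Also E[M_τ] = E[X_τ^2] − E[τ]. The walk exits at 0 or 87, with P(hit 87 first) = 45/87, so E[X_τ^2] = 87^2 · 45/87 + 0 = 3915. Thus E[τ] = E[X_τ^2] − E[M_τ] = 3915 − 2025 = 1890 = 45(87 − 45) = 1890.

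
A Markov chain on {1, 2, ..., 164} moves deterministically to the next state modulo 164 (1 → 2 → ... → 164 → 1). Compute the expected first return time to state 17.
E[T_17 | X_0 = 17] = 164

The chain cycles deterministically, so starting at state 17 it returns in exactly 164 steps. Equivalently, the stationary distribution is uniform π_j = 1/164 for every state j, so by Kac's formula E[T_17] = 1/π_17 = 164.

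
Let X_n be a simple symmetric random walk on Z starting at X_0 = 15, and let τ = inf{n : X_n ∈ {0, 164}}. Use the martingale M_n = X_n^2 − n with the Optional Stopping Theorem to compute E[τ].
E[τ] = 2235

M_n = X_n^2 − n is a martingale (since E[X_{n+1}^2 | F_n] = X_n^2 + 1). By OST (τ has finite mean in a bounded region), E[M_τ] = E[M_0] = X_0^2 − 0 = 15^2 = 225. Also E[M_τ] = E[X_τ^2] − E[τ]. The walk exits at 0 or 164, with P(hit 164 first) = 15/164, so E[X_τ^2] = 164^2 · 15/164 + 0 = 2460. Thus E[τ] = E[X_τ^2] − E[M_τ] = 2460 − 225 = 2235 = 15(164 − 15) = 2235.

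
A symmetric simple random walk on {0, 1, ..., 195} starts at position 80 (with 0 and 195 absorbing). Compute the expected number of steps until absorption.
E[τ | X_0 = 80] = 9200

Let v_k = E[τ | X_0 = k]. Boundary: v_0 = v_195 = 0. Recurrence: v_k = 1 + (v_{k-1} + v_{k+1})/2 for 1 ≤ k ≤ 194. The particular solution to v_k − (v_{k-1} + v_{k+1})/2 = 1 is v_k = −k^2. Adding homogeneous solution A + B k and matching boundaries gives v_k = k (195 − k). Substituting k = 80: v_80 = 80 · 115 = 9200.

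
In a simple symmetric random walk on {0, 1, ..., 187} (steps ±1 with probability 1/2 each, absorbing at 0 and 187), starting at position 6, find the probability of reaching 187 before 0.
P(hit 187 before 0) = 6/187

Let u_k = P(hit 187 before 0 | start at k). Then u_0 = 0, u_187 = 1, and u_k = u_{k-1}/2 + u_{k+1}/2 for 1 ≤ k ≤ 186. This harmonic recurrence is solved by u_k = k/187, giving u_6 = 6/187.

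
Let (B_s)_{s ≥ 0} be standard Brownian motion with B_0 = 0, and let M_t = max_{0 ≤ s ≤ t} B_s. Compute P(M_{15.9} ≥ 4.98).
P(M_{15.9} ≥ 4.98) = 2·P(B_{15.9} ≥ 4.98) = 2(1 − Φ(4.98/√15.9)) ≈ 0.2117

By the reflection principle for Brownian motion, P(M_t ≥ a) = 2 · P(B_t ≥ a) for a ≥ 0. Since B_t ~ N(0, t), P(B_t ≥ 4.98) = 1 − Φ(4.98/√t) = 1 − Φ(4.98/√15.9) = 1 − Φ(1.2489). So
  P(M_{15.9} ≥ 4.98) = 2(1 − Φ(1.2489)) ≈ 0.2117.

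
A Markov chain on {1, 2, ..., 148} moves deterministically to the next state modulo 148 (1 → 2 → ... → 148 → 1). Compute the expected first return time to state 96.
E[T_96 | X_0 = 96] = 148

The chain cycles deterministically, so starting at state 96 it returns in exactly 148 steps. Equivalently, the stationary distribution is uniform π_j = 1/148 for every state j, so by Kac's formula E[T_96] = 1/π_96 = 148.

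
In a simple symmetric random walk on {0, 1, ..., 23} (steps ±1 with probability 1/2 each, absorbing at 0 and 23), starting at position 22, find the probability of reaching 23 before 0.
P(hit 23 before 0) = 22/23

Let u_k = P(hit 23 before 0 | start at k). Then u_0 = 0, u_23 = 1, and u_k = u_{k-1}/2 + u_{k+1}/2 for 1 ≤ k ≤ 22. This harmonic recurrence is solved by u_k = k/23, giving u_22 = 22/23.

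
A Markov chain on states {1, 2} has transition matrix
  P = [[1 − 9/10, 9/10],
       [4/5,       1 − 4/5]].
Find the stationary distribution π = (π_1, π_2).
π_1 = 8/17, π_2 = 9/17

Solve πP = π with π_1 + π_2 = 1. From πP = π: π_1 · (1 − 9/10) + π_2 · 4/5 = π_1 ⇒ π_2 · 4/5 = π_1 · 9/10 ⇒ π_2/π_1 = (9/10)/(4/5) = 9/8. Together with π_1 + π_2 = 1:
  π_1 = (4/5)/(9/10 + 4/5) = (4/5)/(17/10) = 8/17,
  π_2 = (9/10)/(9/10 + 4/5) = (9/10)/(17/10) = 9/17.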